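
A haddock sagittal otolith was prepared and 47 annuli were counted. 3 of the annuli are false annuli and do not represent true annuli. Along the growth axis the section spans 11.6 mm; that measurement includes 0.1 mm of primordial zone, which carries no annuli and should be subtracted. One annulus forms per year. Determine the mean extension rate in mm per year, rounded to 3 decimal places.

After corrections the count is 47 − 3 = 44 annuli.
Removing the 0.1 mm offcut leaves 11.6 − 0.1 = 11.5 mm.
Extension rate ≈ 11.5 / 44 = 0.261 mm per year.

0.261 mm per year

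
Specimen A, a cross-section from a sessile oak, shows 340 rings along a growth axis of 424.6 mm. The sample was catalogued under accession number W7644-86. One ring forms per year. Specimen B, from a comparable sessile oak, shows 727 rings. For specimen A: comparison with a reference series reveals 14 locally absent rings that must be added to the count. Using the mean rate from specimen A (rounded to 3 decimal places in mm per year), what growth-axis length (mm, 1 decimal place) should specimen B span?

Specimen A: true ring count = 340 + 14 = 354.
A: 424.6 mm over 354 years gives 424.6 / 354 ≈ 1.199 mm/yr.
B's length ≈ 1.199 × 727 = 871.7 mm.

871.7 mm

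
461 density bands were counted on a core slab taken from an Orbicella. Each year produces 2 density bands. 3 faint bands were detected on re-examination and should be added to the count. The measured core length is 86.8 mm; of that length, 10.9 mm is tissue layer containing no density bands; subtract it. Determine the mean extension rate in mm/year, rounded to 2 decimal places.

0.33 mm/year

Correcting the raw count gives 461 + 3 = 464 true density bands.
With 2 density bands per year, 464 / 2 = 232 years.
Net length = 86.8 − 10.9 = 75.9 mm.
Mean rate = 75.9 mm / 232 years ≈ 0.33 mm/year.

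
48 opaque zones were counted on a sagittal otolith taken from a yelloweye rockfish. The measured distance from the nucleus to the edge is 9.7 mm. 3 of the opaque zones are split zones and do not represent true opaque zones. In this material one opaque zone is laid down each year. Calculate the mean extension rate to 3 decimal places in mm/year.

Correcting the raw count gives 48 − 3 = 45 true opaque zones.
Mean rate = 9.7 mm / 45 years ≈ 0.216 mm/year.

0.216 mm/year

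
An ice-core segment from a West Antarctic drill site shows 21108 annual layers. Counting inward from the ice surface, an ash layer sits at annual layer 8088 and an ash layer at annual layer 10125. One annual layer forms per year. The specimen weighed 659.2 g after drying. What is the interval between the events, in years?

Separation: 10125 − 8088 = 2037 annual layers.
One annual layer per year makes the interval 2037 years.

2037 years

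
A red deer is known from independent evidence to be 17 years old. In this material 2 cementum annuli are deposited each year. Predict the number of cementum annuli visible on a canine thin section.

With 2 cementum annuli per year, 17 years would produce 17 × 2 = 34 cementum annuli.
So 34 cementum annuli should be present.

34 cementum annuli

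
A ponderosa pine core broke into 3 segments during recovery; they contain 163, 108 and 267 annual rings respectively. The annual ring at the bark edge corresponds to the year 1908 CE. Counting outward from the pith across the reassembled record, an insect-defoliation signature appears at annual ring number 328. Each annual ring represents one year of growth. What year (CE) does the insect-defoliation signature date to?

Total annual rings = 163 + 108 + 267 = 538.
538 − 328 = 210 annual rings lie beyond the insect-defoliation signature toward the bark edge.
Counting back 210 years from 1908 CE places the insect-defoliation signature in 1908 − 210 = 1698 CE.

1698 CE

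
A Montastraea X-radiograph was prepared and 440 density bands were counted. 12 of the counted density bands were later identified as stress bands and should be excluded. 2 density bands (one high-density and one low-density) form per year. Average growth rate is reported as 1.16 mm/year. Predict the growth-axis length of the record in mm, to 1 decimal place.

After corrections the count is 440 − 12 = 428 density bands.
Dividing by 2 density bands per year: 428 / 2 = 214 years.
214 years at 1.16 mm/year gives 1.16 × 214 = 248.2 mm.

248.2 mm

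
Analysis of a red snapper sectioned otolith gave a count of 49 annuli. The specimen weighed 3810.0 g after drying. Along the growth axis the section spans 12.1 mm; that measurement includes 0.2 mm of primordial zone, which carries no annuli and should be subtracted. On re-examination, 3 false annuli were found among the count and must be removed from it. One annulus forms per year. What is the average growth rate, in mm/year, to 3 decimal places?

0.259 mm/year

Adjusted count: 49 − 3 = 46 annuli.
The growth record spans 12.1 − 0.2 = 11.9 mm.
Extension rate ≈ 11.9 / 46 = 0.259 mm/year.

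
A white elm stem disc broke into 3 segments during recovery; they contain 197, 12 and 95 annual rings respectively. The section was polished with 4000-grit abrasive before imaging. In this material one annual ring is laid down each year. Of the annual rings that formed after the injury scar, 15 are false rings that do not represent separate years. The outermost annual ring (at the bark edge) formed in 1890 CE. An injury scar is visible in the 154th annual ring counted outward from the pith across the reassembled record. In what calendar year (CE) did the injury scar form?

1755 CE

Total annual rings = 197 + 12 + 95 = 304.
The injury scar sits at annual ring 154 from the pith, so 304 − 154 = 150 annual rings formed after it.
Excluding 15 false annual rings: 150 − 15 = 135.
The annual ring at the bark edge is 1890 CE, so the injury scar dates to 1890 − 135 = 1755 CE.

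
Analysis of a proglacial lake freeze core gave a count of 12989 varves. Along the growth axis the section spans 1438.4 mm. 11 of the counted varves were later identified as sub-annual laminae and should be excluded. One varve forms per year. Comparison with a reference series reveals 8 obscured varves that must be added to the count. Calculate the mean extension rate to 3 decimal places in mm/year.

After corrections the count is 12989 − 11 + 8 = 12986 varves.
Extension rate ≈ 1438.4 / 12986 = 0.111 mm/year.

0.111 mm/year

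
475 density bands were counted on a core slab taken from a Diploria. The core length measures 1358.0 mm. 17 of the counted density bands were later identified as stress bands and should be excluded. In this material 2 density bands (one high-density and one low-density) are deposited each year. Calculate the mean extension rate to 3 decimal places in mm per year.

Adjusted count: 475 − 17 = 458 density bands.
458 density bands at 2 per year is 458 / 2 = 229 years.
1358.0 mm over 229 years gives 1358.0 / 229 ≈ 5.930 mm per year.

5.930 mm per year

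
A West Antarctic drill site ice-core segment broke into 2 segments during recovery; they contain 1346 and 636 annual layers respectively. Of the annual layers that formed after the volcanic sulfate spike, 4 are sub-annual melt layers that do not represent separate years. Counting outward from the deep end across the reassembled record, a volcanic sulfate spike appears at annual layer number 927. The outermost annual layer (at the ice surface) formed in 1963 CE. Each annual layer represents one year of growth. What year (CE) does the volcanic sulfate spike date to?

912 CE

Total annual layers = 1346 + 636 = 1982.
The volcanic sulfate spike sits at annual layer 927 from the deep end, so 1982 − 927 = 1055 annual layers formed after it.
Removing the 4 false annual layers leaves 1055 − 4 = 1051 true annual layers beyond the volcanic sulfate spike.
Counting back 1051 years from 1963 CE places the volcanic sulfate spike in 1963 − 1051 = 912 CE.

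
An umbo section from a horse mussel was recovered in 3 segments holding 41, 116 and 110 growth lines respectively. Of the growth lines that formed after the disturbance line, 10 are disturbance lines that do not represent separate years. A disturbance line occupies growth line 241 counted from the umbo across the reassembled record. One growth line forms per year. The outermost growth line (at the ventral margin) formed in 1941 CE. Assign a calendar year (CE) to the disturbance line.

Total growth lines = 41 + 116 + 110 = 267.
The disturbance line sits at growth line 241 from the umbo, so 267 − 241 = 26 growth lines formed after it.
Removing the 10 false growth lines leaves 26 − 10 = 16 true growth lines beyond the disturbance line.
The growth line at the ventral margin is 1941 CE, so the disturbance line dates to 1941 − 16 = 1925 CE.

1925 CE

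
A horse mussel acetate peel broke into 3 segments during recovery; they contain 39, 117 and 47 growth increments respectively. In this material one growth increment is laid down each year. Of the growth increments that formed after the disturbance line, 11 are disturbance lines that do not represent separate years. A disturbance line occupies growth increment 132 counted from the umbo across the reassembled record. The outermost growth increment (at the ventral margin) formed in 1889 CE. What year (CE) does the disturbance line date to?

1829 CE

Total growth increments = 39 + 117 + 47 = 203.
The disturbance line sits at growth increment 132 from the umbo, so 203 − 132 = 71 growth increments formed after it.
71 − 11 false = 60 true growth increments after the disturbance line.
The growth increment at the ventral margin is 1889 CE, so the disturbance line dates to 1889 − 60 = 1829 CE.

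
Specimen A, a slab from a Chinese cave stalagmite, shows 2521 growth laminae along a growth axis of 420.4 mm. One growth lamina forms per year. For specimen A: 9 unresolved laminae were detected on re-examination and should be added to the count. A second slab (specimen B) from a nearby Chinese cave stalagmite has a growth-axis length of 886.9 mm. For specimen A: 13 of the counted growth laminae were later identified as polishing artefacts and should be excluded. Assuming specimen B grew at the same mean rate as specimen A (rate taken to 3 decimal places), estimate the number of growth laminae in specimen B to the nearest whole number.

Specimen A: correcting the raw count gives 2521 − 13 + 9 = 2517 true growth laminae.
A: Mean rate = 420.4 mm / 2517 years ≈ 0.167 mm/yr.
Specimen B: 886.9 mm / 0.167 mm per year = 5310.78 years ≈ 5311 growth laminae.

5311 growth laminae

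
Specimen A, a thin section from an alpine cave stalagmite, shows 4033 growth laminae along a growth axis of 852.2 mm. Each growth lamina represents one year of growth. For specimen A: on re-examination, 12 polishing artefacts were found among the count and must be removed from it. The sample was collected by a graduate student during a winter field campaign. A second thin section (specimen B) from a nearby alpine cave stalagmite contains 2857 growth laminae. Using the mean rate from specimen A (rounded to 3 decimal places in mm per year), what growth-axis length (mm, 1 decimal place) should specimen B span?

605.7 mm

Specimen A: after corrections the count is 4033 − 12 = 4021 growth laminae.
A: Extension rate ≈ 852.2 / 4021 = 0.212 mm/year.
Length of B = 0.212 × 2857 = 605.7 mm.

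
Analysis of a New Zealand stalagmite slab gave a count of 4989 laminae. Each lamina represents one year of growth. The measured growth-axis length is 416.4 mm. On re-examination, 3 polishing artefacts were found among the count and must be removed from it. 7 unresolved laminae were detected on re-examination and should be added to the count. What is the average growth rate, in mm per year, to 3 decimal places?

After corrections the count is 4989 − 3 + 7 = 4993 laminae.
Mean rate = 416.4 mm / 4993 years ≈ 0.083 mm per year.

0.083 mm per year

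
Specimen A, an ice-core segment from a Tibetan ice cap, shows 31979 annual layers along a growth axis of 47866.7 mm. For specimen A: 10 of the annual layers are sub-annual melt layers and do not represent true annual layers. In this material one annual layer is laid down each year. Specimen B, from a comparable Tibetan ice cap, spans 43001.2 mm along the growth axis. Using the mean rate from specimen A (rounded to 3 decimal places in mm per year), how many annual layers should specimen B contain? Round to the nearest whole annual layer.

Specimen A: adjusted count: 31979 − 10 = 31969 annual layers.
A: 47866.7 mm over 31969 years gives 47866.7 / 31969 ≈ 1.497 mm per year.
Specimen B: 43001.2 mm / 1.497 mm per year = 28724.92 years ≈ 28725 annual layers.

28725 annual layers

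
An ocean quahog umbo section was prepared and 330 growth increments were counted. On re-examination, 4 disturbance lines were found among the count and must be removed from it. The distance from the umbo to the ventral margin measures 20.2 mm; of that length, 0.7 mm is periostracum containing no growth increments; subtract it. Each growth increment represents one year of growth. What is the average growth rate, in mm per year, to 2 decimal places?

After corrections the count is 330 − 4 = 326 growth increments.
Net length = 20.2 − 0.7 = 19.5 mm.
Extension rate ≈ 19.5 / 326 = 0.06 mm per year.

0.06 mm per year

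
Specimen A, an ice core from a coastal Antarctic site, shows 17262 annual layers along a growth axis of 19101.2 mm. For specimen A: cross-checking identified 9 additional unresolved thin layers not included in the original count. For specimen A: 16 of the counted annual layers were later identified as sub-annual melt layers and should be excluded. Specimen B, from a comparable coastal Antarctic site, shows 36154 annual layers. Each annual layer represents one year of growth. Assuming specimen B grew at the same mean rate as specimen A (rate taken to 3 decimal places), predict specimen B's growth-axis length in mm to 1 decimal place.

Specimen A: adjusted count: 17262 − 16 + 9 = 17255 annual layers.
A: Extension rate ≈ 19101.2 / 17255 = 1.107 mm/yr.
B's length ≈ 1.107 × 36154 = 40022.5 mm.

40022.5 mm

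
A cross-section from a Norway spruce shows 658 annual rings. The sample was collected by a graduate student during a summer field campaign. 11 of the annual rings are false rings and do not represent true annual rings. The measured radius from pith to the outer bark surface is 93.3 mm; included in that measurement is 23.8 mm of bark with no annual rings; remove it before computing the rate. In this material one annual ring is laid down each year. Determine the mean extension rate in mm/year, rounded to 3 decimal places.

0.107 mm/year

Correcting the raw count gives 658 − 11 = 647 true annual rings.
Net length = 93.3 − 23.8 = 69.5 mm.
Extension rate ≈ 69.5 / 647 = 0.107 mm/year.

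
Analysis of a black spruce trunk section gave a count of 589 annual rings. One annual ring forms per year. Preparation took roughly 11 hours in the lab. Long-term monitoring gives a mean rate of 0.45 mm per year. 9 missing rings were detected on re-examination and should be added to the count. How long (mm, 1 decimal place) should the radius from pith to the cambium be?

269.1 mm

After corrections the count is 589 + 9 = 598 annual rings.
598 years at 0.45 mm/year gives 0.45 × 598 = 269.1 mm.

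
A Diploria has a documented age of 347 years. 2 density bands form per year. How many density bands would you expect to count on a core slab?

694 density bands

347 years at 2 density bands per year gives 347 × 2 = 694 density bands.
So 694 density bands should be present.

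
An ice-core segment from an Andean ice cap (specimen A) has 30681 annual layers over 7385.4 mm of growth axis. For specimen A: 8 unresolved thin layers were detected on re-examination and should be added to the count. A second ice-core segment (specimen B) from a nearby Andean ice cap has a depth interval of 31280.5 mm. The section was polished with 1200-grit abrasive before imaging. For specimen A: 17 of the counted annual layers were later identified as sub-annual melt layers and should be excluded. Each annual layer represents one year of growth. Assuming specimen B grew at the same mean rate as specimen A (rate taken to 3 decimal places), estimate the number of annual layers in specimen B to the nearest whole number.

Specimen A: true annual layer count = 30681 − 17 + 8 = 30672.
A: 7385.4 mm over 30672 years gives 7385.4 / 30672 ≈ 0.241 mm/yr.
B spans 31280.5 / 0.241 = 129794.61 years ≈ 129795 annual layers.

129795 annual layers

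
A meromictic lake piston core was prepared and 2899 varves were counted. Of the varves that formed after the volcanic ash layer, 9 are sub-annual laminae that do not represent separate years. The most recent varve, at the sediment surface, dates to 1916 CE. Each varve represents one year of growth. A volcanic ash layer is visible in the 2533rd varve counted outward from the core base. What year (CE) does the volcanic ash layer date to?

1559 CE

The volcanic ash layer sits at varve 2533 from the core base, so 2899 − 2533 = 366 varves formed after it.
Excluding 9 false varves: 366 − 9 = 357.
1916 − 357 = 1559 CE.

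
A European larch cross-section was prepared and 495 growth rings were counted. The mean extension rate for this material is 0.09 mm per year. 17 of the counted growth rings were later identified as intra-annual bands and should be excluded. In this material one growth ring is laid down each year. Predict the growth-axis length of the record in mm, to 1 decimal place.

Correcting the raw count gives 495 − 17 = 478 true growth rings.
Predicted length = 0.09 mm/year × 478 years = 43.0 mm.

43.0 mm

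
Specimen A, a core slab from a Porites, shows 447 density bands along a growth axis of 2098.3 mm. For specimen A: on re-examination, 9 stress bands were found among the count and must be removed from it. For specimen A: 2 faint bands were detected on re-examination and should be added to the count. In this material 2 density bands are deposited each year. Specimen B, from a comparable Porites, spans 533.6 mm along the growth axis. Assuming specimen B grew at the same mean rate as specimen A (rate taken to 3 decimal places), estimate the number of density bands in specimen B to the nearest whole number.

112 density bands

Specimen A: after corrections the count is 447 − 9 + 2 = 440 density bands.
Specimen A: 440 density bands at 2 per year is 440 / 2 = 220 years.
A: Mean rate = 2098.3 mm / 220 years ≈ 9.538 mm/yr.
Specimen B: 533.6 mm / 9.538 mm per year = 55.94 years; at 2 density bands per year that is 55.94 × 2 ≈ 112 density bands.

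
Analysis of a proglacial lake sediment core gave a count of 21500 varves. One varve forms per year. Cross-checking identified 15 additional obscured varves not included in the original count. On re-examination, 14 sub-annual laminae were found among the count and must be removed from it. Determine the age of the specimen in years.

Adjusted count: 21500 − 14 + 15 = 21501 varves.
One varve per year makes the duration 21501 years.

21501 yr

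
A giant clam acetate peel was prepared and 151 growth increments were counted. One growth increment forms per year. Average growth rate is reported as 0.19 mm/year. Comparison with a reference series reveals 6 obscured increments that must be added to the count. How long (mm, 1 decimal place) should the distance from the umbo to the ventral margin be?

29.8 mm

True growth increment count = 151 + 6 = 157.
Length ≈ 0.19 × 157 = 29.8 mm.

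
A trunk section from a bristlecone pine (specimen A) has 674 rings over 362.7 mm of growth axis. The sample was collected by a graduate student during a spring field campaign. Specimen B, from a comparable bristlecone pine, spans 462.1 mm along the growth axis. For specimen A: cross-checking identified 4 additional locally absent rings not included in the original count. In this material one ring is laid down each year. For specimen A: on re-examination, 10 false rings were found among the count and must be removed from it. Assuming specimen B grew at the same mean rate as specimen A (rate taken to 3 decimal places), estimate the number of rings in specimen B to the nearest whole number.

Specimen A: adjusted count: 674 − 10 + 4 = 668 rings.
A: Extension rate ≈ 362.7 / 668 = 0.543 mm per year.
Specimen B: 462.1 mm / 0.543 mm per year = 851.01 years ≈ 851 rings.

851 rings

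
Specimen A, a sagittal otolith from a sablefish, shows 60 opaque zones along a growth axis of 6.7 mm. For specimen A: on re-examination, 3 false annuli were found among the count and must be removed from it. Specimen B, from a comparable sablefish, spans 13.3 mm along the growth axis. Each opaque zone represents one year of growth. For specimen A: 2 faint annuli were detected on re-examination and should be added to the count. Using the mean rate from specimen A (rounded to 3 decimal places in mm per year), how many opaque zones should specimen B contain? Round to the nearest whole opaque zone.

117 opaque zones

Specimen A: correcting the raw count gives 60 − 3 + 2 = 59 true opaque zones.
A: Extension rate ≈ 6.7 / 59 = 0.114 mm/yr.
B spans 13.3 / 0.114 = 116.67 years ≈ 117 opaque zones.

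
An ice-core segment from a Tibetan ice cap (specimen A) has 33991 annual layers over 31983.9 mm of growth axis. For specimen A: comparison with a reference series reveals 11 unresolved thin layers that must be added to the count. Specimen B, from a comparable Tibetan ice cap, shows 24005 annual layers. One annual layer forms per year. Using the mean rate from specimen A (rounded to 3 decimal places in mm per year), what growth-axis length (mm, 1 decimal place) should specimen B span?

Specimen A: after corrections the count is 33991 + 11 = 34002 annual layers.
A: 31983.9 mm over 34002 years gives 31983.9 / 34002 ≈ 0.941 mm/yr.
Length of B = 0.941 × 24005 = 22588.7 mm.

22588.7 mm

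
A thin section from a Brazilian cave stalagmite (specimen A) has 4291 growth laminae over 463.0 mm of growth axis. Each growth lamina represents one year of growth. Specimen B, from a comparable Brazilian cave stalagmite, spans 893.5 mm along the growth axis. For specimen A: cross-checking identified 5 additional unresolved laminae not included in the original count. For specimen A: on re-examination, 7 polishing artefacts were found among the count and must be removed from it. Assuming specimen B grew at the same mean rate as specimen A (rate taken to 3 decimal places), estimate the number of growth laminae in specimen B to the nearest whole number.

Specimen A: correcting the raw count gives 4291 − 7 + 5 = 4289 true growth laminae.
A: Mean rate = 463.0 mm / 4289 years ≈ 0.108 mm/year.
For B, 893.5 / 0.108 = 8273.15 years ≈ 8273 growth laminae.

8273 growth laminae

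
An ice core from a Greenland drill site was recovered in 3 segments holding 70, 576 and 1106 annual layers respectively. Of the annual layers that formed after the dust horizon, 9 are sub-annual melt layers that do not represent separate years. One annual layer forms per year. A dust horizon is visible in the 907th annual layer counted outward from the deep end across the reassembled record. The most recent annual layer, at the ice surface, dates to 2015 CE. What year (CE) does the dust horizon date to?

1179 CE

Total annual layers = 70 + 576 + 1106 = 1752.
Between annual layer 907 and the ice surface there are 1752 − 907 = 845 annual layers.
Removing the 9 false annual layers leaves 845 − 9 = 836 true annual layers beyond the dust horizon.
The annual layer at the ice surface is 2015 CE, so the dust horizon dates to 2015 − 836 = 1179 CE.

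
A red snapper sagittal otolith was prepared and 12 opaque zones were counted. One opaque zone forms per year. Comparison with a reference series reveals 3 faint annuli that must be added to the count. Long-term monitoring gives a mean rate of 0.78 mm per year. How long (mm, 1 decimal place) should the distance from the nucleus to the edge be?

11.7 mm

After corrections the count is 12 + 3 = 15 opaque zones.
Length ≈ 0.78 × 15 = 11.7 mm.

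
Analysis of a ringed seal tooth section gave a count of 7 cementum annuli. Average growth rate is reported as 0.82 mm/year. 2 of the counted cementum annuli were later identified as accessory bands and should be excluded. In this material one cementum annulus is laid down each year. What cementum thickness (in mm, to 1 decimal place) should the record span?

Correcting the raw count gives 7 − 2 = 5 true cementum annuli.
Predicted length = 0.82 mm/year × 5 years = 4.1 mm.

4.1 mm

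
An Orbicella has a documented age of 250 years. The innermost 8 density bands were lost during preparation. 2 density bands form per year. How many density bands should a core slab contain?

492 density bands

With 2 density bands per year, 250 years would produce 250 × 2 = 500 density bands.
500 − 8 missed = 492 density bands expected in the prepared section.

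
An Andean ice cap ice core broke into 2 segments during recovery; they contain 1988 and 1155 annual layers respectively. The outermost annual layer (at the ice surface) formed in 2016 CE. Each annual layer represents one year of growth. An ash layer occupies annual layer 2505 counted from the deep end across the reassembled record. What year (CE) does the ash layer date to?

1378 CE

Total annual layers = 1988 + 1155 = 3143.
Between annual layer 2505 and the ice surface there are 3143 − 2505 = 638 annual layers.
The annual layer at the ice surface is 2016 CE, so the ash layer dates to 2016 − 638 = 1378 CE.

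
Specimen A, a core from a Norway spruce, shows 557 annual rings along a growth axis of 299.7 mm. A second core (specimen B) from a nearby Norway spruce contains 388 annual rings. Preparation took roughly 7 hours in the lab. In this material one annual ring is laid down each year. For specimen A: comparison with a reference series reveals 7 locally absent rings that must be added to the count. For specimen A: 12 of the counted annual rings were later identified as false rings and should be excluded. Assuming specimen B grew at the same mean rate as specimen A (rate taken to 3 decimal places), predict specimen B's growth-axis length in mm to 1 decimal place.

210.7 mm

Specimen A: true annual ring count = 557 − 12 + 7 = 552.
A: 299.7 mm over 552 years gives 299.7 / 552 ≈ 0.543 mm/year.
For B, 0.543 mm/year × 388 years = 210.7 mm.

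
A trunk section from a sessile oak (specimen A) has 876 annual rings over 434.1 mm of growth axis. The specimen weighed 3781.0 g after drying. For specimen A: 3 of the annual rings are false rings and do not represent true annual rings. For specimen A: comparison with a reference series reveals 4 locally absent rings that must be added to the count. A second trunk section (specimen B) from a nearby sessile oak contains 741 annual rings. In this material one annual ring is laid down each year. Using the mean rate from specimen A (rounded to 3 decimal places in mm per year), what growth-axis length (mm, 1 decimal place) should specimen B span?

366.8 mm

Specimen A: adjusted count: 876 − 3 + 4 = 877 annual rings.
A: Extension rate ≈ 434.1 / 877 = 0.495 mm/yr.
Length of B = 0.495 × 741 = 366.8 mm.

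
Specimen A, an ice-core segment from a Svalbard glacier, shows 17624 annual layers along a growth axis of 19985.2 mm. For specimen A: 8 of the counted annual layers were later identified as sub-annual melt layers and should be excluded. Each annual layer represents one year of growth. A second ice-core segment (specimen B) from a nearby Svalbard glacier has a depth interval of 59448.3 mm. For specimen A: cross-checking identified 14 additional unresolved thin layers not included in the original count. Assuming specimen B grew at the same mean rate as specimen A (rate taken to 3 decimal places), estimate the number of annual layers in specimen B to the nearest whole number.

Specimen A: after corrections the count is 17624 − 8 + 14 = 17630 annual layers.
A: Mean rate = 19985.2 mm / 17630 years ≈ 1.134 mm/year.
Specimen B: 59448.3 mm / 1.134 mm per year = 52423.54 years ≈ 52424 annual layers.

52424 annual layers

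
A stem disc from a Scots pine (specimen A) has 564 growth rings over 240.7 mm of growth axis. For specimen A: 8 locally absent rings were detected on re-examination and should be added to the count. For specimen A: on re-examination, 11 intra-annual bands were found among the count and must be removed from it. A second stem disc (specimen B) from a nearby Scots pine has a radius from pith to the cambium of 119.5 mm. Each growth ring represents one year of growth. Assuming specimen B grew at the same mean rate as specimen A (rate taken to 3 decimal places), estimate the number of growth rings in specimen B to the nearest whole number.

Specimen A: correcting the raw count gives 564 − 11 + 8 = 561 true growth rings.
A: Mean rate = 240.7 mm / 561 years ≈ 0.429 mm/yr.
For B, 119.5 / 0.429 = 278.55 years ≈ 279 growth rings.

279 growth rings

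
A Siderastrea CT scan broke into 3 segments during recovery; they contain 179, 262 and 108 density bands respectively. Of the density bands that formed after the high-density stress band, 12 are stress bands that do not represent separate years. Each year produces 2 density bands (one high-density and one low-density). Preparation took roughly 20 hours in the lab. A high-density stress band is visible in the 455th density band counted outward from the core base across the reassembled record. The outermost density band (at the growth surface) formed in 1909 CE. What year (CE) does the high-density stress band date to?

Total density bands = 179 + 262 + 108 = 549.
The high-density stress band sits at density band 455 from the core base, so 549 − 455 = 94 density bands formed after it.
Excluding 12 false density bands: 94 − 12 = 82.
With 2 density bands per year, 82 / 2 = 41 years.
1909 − 41 = 1868 CE.

1868 CE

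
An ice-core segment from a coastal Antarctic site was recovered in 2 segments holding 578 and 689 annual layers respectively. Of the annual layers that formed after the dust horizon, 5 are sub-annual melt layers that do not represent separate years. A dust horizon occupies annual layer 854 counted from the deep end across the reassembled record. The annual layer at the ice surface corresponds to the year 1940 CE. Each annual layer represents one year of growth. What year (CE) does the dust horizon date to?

Total annual layers = 578 + 689 = 1267.
Between annual layer 854 and the ice surface there are 1267 − 854 = 413 annual layers.
Excluding 5 false annual layers: 413 − 5 = 408.
The annual layer at the ice surface is 1940 CE, so the dust horizon dates to 1940 − 408 = 1532 CE.

1532 CE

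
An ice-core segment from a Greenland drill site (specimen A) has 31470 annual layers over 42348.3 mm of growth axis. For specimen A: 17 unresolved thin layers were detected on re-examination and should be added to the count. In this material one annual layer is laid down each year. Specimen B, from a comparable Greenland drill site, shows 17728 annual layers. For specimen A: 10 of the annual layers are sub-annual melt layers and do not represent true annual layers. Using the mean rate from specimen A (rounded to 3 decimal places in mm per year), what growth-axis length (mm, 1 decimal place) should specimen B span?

23844.2 mm

Specimen A: adjusted count: 31470 − 10 + 17 = 31477 annual layers.
A: Extension rate ≈ 42348.3 / 31477 = 1.345 mm/yr.
For B, 1.345 mm/year × 17728 years = 23844.2 mm.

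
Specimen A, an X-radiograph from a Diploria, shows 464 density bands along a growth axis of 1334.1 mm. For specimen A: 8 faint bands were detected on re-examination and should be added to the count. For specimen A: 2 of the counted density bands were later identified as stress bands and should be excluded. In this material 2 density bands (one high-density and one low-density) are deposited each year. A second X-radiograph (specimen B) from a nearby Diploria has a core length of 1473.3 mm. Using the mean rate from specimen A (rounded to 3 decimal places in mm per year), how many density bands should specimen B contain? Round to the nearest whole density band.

Specimen A: adjusted count: 464 − 2 + 8 = 470 density bands.
Specimen A: 470 density bands at 2 per year is 470 / 2 = 235 years.
A: 1334.1 mm over 235 years gives 1334.1 / 235 ≈ 5.677 mm per year.
B spans 1473.3 / 5.677 = 259.52 years; at 2 density bands per year that is 259.52 × 2 ≈ 519 density bands.

519 density bands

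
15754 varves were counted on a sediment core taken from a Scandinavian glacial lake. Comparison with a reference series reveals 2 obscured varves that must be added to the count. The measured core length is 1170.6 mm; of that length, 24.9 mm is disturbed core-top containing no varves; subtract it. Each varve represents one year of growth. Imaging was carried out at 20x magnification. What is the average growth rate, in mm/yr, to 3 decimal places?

Correcting the raw count gives 15754 + 2 = 15756 true varves.
Net length = 1170.6 − 24.9 = 1145.7 mm.
1145.7 mm over 15756 years gives 1145.7 / 15756 ≈ 0.073 mm/yr.

0.073 mm/yr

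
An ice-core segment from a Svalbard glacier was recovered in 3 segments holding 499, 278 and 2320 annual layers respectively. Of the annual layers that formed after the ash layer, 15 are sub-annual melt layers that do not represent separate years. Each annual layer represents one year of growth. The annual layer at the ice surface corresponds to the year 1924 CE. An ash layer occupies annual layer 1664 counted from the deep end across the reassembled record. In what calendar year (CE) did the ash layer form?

Total annual layers = 499 + 278 + 2320 = 3097.
Between annual layer 1664 and the ice surface there are 3097 − 1664 = 1433 annual layers.
Excluding 15 false annual layers: 1433 − 15 = 1418.
The annual layer at the ice surface is 1924 CE, so the ash layer dates to 1924 − 1418 = 506 CE.

506 CE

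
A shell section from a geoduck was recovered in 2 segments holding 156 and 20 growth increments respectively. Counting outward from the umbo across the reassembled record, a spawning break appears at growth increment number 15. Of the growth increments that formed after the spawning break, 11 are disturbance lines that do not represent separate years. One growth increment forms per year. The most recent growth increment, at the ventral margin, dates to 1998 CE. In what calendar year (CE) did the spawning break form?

1848 CE

Total growth increments = 156 + 20 = 176.
Between growth increment 15 and the ventral margin there are 176 − 15 = 161 growth increments.
Removing the 11 false growth increments leaves 161 − 11 = 150 true growth increments beyond the spawning break.
Counting back 150 years from 1998 CE places the spawning break in 1998 − 150 = 1848 CE.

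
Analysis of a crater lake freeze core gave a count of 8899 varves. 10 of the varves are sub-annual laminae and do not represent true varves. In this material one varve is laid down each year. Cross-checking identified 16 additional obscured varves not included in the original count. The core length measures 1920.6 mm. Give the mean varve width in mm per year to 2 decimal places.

Adjusted count: 8899 − 10 + 16 = 8905 varves.
1920.6 mm over 8905 years gives 1920.6 / 8905 ≈ 0.22 mm per year.

0.22 mm per year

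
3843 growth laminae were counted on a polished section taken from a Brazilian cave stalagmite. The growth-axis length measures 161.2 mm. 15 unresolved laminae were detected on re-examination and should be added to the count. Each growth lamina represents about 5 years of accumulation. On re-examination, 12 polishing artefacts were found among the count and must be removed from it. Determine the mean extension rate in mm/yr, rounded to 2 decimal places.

0.01 mm/yr

After corrections the count is 3843 − 12 + 15 = 3846 growth laminae.
At 5 years per growth lamina, 3846 × 5 = 19230 years.
161.2 mm over 19230 years gives 161.2 / 19230 ≈ 0.01 mm/yr.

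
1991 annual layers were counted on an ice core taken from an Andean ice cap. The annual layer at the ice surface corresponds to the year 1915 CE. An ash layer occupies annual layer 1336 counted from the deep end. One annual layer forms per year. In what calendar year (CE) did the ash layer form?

Between annual layer 1336 and the ice surface there are 1991 − 1336 = 655 annual layers.
The annual layer at the ice surface is 1915 CE, so the ash layer dates to 1915 − 655 = 1260 CE.

1260 CE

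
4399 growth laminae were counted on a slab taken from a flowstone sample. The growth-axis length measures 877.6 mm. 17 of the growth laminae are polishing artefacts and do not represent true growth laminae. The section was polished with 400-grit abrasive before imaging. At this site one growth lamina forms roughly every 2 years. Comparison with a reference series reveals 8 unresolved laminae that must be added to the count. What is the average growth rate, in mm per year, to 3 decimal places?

0.100 mm per year

True growth lamina count = 4399 − 17 + 8 = 4390.
4390 growth laminae at 2 years each span 4390 × 2 = 8780 years.
Extension rate ≈ 877.6 / 8780 = 0.100 mm per year.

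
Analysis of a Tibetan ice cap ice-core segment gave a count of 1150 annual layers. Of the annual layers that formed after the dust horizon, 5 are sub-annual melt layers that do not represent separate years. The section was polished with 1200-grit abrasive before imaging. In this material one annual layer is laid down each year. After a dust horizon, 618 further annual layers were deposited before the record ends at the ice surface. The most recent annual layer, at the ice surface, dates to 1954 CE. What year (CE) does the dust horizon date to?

1341 CE

618 annual layers formed after the dust horizon.
Excluding 5 false annual layers: 618 − 5 = 613.
Counting back 613 years from 1954 CE places the dust horizon in 1954 − 613 = 1341 CE.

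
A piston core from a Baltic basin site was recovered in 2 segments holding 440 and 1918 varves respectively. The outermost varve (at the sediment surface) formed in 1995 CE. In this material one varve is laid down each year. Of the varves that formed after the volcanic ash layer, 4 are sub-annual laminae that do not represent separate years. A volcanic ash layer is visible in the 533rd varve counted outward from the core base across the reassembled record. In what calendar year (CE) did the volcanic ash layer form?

174 CE

Total varves = 440 + 1918 = 2358.
The volcanic ash layer sits at varve 533 from the core base, so 2358 − 533 = 1825 varves formed after it.
Excluding 4 false varves: 1825 − 4 = 1821.
1995 − 1821 = 174 CE.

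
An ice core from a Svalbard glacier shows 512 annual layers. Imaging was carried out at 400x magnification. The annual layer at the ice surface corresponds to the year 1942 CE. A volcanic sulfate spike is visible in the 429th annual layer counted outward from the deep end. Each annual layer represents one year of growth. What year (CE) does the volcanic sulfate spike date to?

1859 CE

The volcanic sulfate spike sits at annual layer 429 from the deep end, so 512 − 429 = 83 annual layers formed after it.
Counting back 83 years from 1942 CE places the volcanic sulfate spike in 1942 − 83 = 1859 CE.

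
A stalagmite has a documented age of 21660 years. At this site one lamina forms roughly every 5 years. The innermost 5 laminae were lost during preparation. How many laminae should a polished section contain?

One lamina every 5 years means 21660 / 5 = 4332 laminae.
Less the 5 uncaptured laminae: 4332 − 5 = 4327.

4327 laminae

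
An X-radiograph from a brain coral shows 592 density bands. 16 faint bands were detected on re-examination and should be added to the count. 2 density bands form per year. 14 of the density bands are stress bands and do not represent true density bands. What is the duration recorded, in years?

297 years

Adjusted count: 592 − 14 + 16 = 594 density bands.
With 2 density bands per year, 594 / 2 = 297 years.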